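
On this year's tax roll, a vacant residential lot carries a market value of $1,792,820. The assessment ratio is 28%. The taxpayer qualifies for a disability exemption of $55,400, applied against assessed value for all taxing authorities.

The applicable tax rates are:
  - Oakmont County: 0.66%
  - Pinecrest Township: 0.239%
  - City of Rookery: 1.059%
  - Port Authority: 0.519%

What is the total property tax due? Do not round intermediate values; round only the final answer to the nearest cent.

Assessed value = $1,792,820 × 0.28 = $501,989.6
Taxable value = $501,989.6 − $55,400 = $446,589.6
Oakmont County: $446,589.6 × 0.0066 = $2,947.49136
Pinecrest Township: $446,589.6 × 0.00239 = $1,067.349144
City of Rookery: $446,589.6 × 0.01059 = $4,729.383864
Port Authority: $446,589.6 × 0.00519 = $2,317.800024
Total = $2,947.49136 + $1,067.349144 + $4,729.383864 + $2,317.800024 = $11,062.024392

$11,062.02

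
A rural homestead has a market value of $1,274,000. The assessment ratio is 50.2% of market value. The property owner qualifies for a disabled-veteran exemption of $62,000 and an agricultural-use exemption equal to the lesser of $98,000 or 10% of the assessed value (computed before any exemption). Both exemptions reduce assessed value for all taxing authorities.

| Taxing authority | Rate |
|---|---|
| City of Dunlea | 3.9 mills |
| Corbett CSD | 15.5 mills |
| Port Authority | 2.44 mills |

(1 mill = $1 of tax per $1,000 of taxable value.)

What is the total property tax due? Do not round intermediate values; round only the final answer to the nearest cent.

Assessed value = $1,274,000 × 0.502 = $639,548
Agricultural-use exemption = min($98,000, 10% × $639,548) = min($98,000, $63,954.8) = $63,954.8 (percentage binds)
Taxable value = $639,548 − $62,000 − $63,954.8 = $513,593.2
City of Dunlea: $513,593.2 × 0.0039 = $2,003.01348
Corbett CSD: $513,593.2 × 0.0155 = $7,960.6946
Port Authority: $513,593.2 × 0.00244 = $1,253.167408
Total = $11,216.875488

$11,216.88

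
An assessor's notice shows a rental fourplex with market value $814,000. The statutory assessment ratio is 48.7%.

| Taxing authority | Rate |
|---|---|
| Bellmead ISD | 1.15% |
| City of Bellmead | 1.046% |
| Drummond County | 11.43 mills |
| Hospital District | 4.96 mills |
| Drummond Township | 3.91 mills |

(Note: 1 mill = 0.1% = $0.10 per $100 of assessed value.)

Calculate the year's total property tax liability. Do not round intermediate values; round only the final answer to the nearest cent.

Assessed value = $814,000 × 0.487 = $396,418
Bellmead ISD: $396,418 × 0.0115 = $4,558.807
City of Bellmead: $396,418 × 0.01046 = $4,146.53228
Drummond County: $396,418 × 0.01143 = $4,531.05774
Hospital District: $396,418 × 0.00496 = $1,966.23328
Drummond Township: $396,418 × 0.00391 = $1,549.99438
Total = $16,752.62468

$16,752.62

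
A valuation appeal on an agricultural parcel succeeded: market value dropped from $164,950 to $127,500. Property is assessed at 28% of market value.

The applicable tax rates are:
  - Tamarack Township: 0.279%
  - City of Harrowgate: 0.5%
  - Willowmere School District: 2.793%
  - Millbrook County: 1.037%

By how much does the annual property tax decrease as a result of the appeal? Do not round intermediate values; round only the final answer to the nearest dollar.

Old assessed value = $164,950 × 0.28 = $46,186
New assessed value = $127,500 × 0.28 = $35,700
Combined rate = 0.00279 + 0.005 + 0.02793 + 0.01037 = 0.04609
Old tax = $46,186 × 0.04609 = $2,128.71274
New tax = $35,700 × 0.04609 = $1,645.413
Reduction = $2,128.71274 − $1,645.413 = $483.29974

$483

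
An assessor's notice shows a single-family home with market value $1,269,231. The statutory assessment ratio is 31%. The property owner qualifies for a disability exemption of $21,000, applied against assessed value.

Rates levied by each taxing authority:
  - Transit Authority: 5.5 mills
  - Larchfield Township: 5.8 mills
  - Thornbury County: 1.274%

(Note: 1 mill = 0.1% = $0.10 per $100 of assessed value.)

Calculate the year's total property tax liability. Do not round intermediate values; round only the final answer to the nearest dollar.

$8,954

Assessed value = $1,269,231 × 0.31 = $393,461.61
Taxable value = $393,461.61 − $21,000 = $372,461.61
Transit Authority: $372,461.61 × 0.0055 = $2,048.538855
Larchfield Township: $372,461.61 × 0.0058 = $2,160.277338
Thornbury County: $372,461.61 × 0.01274 = $4,745.1609114
Total = $8,953.9771044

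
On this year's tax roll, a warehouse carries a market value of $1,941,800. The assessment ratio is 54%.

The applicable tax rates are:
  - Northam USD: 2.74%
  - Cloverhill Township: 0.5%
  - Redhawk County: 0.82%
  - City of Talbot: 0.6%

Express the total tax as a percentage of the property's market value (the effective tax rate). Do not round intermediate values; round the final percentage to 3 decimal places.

2.516%

Assessed value = $1,941,800 × 0.54 = $1,048,572
Northam USD: $1,048,572 × 0.0274 = $28,730.8728
Cloverhill Township: $1,048,572 × 0.005 = $5,242.86
Redhawk County: $1,048,572 × 0.0082 = $8,598.2904
City of Talbot: $1,048,572 × 0.006 = $6,291.432
Total tax = $48,863.4552
Effective rate = $48,863.4552 ÷ $1,941,800 = 2.516% of market value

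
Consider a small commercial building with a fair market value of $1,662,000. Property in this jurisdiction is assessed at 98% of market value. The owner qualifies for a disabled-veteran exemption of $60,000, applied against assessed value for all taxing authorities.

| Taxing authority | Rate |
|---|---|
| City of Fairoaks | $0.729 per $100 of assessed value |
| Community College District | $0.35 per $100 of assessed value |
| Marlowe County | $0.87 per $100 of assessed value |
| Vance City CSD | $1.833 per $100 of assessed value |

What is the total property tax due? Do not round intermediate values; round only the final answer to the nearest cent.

$59,330.50

Assessed value = $1,662,000 × 0.98 = $1,628,760
Taxable value = $1,628,760 − $60,000 = $1,568,760
City of Fairoaks: $1,568,760 × 0.00729 = $11,436.2604
Community College District: $1,568,760 × 0.0035 = $5,490.66
Marlowe County: $1,568,760 × 0.0087 = $13,648.212
Vance City CSD: $1,568,760 × 0.01833 = $28,755.3708
Total = $11,436.2604 + $5,490.66 + $13,648.212 + $28,755.3708 = $59,330.5032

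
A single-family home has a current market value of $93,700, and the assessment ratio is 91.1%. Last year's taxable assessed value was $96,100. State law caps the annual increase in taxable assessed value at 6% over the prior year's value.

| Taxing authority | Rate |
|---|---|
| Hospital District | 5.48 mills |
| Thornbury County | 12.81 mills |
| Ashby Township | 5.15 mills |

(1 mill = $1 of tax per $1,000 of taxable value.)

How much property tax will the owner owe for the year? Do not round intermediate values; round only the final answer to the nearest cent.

Uncapped assessed value = $93,700 × 0.911 = $85,360.7
Cap limit = $96,100 × 1.06 = $101,866
Taxable assessed value = min($85,360.7, $101,866) = $85,360.7 (cap does not bind)
Hospital District: $85,360.7 × 0.00548 = $467.776636
Thornbury County: $85,360.7 × 0.01281 = $1,093.470567
Ashby Township: $85,360.7 × 0.00515 = $439.607605
Total = $2,000.854808

$2,000.85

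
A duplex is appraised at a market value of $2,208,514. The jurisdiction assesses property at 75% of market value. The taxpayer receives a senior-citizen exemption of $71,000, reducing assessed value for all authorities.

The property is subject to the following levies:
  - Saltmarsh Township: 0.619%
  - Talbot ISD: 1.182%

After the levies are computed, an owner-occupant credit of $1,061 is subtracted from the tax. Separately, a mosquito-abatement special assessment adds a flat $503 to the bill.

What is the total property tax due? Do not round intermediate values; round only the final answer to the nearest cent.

Assessed value = $2,208,514 × 0.75 = $1,656,385.5
Taxable value = $1,656,385.5 − $71,000 = $1,585,385.5
Saltmarsh Township: $1,585,385.5 × 0.00619 = $9,813.536245
Talbot ISD: $1,585,385.5 × 0.01182 = $18,739.25661
Levies subtotal = $28,552.792855
After credit = $28,552.792855 − $1,061 = $27,491.792855
Total = $27,491.792855 + $503 = $27,994.792855

$27,994.79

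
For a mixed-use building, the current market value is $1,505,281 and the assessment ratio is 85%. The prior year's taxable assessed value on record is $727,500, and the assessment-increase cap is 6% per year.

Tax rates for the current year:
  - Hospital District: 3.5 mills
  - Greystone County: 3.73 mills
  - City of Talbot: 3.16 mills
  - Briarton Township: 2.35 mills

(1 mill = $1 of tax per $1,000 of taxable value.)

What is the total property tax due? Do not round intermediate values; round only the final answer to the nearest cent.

Uncapped assessed value = $1,505,281 × 0.85 = $1,279,488.85
Cap limit = $727,500 × 1.06 = $771,150
Taxable assessed value = min($1,279,488.85, $771,150) = $771,150 (cap binds)
Hospital District: $771,150 × 0.0035 = $2,699.025
Greystone County: $771,150 × 0.00373 = $2,876.3895
City of Talbot: $771,150 × 0.00316 = $2,436.834
Briarton Township: $771,150 × 0.00235 = $1,812.2025
Total = $9,824.451

$9,824.45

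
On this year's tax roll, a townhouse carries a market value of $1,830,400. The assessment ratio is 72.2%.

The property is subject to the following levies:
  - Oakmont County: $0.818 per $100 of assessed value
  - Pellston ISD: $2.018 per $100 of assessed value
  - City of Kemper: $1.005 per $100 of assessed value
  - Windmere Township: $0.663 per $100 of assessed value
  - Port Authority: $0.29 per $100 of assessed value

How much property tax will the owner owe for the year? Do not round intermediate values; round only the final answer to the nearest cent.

$63,355.05

Assessed value = $1,830,400 × 0.722 = $1,321,548.8
Oakmont County: $1,321,548.8 × 0.00818 = $10,810.269184
Pellston ISD: $1,321,548.8 × 0.02018 = $26,668.854784
City of Kemper: $1,321,548.8 × 0.01005 = $13,281.56544
Windmere Township: $1,321,548.8 × 0.00663 = $8,761.868544
Port Authority: $1,321,548.8 × 0.0029 = $3,832.49152
Total = $10,810.269184 + $26,668.854784 + $13,281.56544 + $8,761.868544 + $3,832.49152 = $63,355.049472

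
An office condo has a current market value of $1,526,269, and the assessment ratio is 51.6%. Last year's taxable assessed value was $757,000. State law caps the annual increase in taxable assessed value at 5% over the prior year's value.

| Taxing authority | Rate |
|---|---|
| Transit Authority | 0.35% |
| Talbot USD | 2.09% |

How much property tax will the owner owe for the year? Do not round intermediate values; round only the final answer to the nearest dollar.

$19,216

Uncapped assessed value = $1,526,269 × 0.516 = $787,554.804
Cap limit = $757,000 × 1.05 = $794,850
Taxable assessed value = min($787,554.804, $794,850) = $787,554.804 (cap does not bind)
Transit Authority: $787,554.804 × 0.0035 = $2,756.441814
Talbot USD: $787,554.804 × 0.0209 = $16,459.8954036
Total = $19,216.3372176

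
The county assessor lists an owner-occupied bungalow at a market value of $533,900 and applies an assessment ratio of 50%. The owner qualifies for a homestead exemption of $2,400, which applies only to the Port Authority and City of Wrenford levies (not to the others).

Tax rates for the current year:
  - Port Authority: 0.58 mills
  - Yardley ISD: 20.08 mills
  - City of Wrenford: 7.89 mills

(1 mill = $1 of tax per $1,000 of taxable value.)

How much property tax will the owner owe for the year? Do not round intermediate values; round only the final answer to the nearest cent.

Assessed value = $533,900 × 0.5 = $266,950
Port Authority: ($266,950 − $2,400) × 0.00058 = $264,550 × 0.00058 = $153.439
Yardley ISD: $266,950 × 0.02008 = $5,360.356
City of Wrenford: ($266,950 − $2,400) × 0.00789 = $264,550 × 0.00789 = $2,087.2995
Total = $7,601.0945

$7,601.09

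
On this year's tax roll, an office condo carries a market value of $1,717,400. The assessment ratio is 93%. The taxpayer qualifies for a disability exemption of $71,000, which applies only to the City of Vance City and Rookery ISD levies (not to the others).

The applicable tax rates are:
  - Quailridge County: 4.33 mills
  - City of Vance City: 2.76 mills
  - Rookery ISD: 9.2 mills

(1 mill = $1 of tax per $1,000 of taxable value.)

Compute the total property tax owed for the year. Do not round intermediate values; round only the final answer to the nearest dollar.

$25,169

Assessed value = $1,717,400 × 0.93 = $1,597,182
Quailridge County: $1,597,182 × 0.00433 = $6,915.79806
City of Vance City: ($1,597,182 − $71,000) × 0.00276 = $1,526,182 × 0.00276 = $4,212.26232
Rookery ISD: ($1,597,182 − $71,000) × 0.0092 = $1,526,182 × 0.0092 = $14,040.8744
Total = $25,168.93478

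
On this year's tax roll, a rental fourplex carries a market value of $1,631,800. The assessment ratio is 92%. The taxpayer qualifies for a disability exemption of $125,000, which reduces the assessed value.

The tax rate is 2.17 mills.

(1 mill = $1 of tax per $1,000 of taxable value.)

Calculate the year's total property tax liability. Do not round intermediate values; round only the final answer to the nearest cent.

$2,986.48

Assessed value = $1,631,800 × 0.92 = $1,501,256
Taxable value = $1,501,256 − $125,000 = $1,376,256
Tax = $1,376,256 × 0.00217 = $2,986.47552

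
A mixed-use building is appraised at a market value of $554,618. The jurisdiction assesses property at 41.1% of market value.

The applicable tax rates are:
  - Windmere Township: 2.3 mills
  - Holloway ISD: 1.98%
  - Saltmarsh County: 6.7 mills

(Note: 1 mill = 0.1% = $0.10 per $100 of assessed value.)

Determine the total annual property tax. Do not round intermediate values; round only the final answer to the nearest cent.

$6,564.90

Assessed value = $554,618 × 0.411 = $227,947.998
Windmere Township: $227,947.998 × 0.0023 = $524.2803954
Holloway ISD: $227,947.998 × 0.0198 = $4,513.3703604
Saltmarsh County: $227,947.998 × 0.0067 = $1,527.2515866
Total = $6,564.9023424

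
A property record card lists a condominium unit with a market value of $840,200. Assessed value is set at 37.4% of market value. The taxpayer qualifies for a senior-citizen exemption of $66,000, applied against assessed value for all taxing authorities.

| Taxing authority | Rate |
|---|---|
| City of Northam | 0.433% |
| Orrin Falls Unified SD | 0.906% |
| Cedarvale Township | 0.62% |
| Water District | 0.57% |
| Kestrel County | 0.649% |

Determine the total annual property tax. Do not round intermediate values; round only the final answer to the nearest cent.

$7,888.90

Assessed value = $840,200 × 0.374 = $314,234.8
Taxable value = $314,234.8 − $66,000 = $248,234.8
City of Northam: $248,234.8 × 0.00433 = $1,074.856684
Orrin Falls Unified SD: $248,234.8 × 0.00906 = $2,249.007288
Cedarvale Township: $248,234.8 × 0.0062 = $1,539.05576
Water District: $248,234.8 × 0.0057 = $1,414.93836
Kestrel County: $248,234.8 × 0.00649 = $1,611.043852
Total = $1,074.856684 + $2,249.007288 + $1,539.05576 + $1,414.93836 + $1,611.043852 = $7,888.901944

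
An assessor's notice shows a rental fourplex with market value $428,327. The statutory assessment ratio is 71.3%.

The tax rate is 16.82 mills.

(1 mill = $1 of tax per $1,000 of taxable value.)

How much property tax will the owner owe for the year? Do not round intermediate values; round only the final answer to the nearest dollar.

$5,137

Assessed value = $428,327 × 0.713 = $305,397.151
Tax = $305,397.151 × 0.01682 = $5,136.78007982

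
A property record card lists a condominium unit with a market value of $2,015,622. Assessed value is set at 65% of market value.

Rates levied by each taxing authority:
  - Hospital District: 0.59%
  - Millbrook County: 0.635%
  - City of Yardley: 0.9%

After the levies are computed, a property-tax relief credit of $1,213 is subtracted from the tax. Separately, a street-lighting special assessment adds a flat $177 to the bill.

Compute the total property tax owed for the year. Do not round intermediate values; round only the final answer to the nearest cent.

$26,804.78

Assessed value = $2,015,622 × 0.65 = $1,310,154.3
Hospital District: $1,310,154.3 × 0.0059 = $7,729.91037
Millbrook County: $1,310,154.3 × 0.00635 = $8,319.479805
City of Yardley: $1,310,154.3 × 0.009 = $11,791.3887
Levies subtotal = $27,840.778875
After credit = $27,840.778875 − $1,213 = $26,627.778875
Total = $26,627.778875 + $177 = $26,804.778875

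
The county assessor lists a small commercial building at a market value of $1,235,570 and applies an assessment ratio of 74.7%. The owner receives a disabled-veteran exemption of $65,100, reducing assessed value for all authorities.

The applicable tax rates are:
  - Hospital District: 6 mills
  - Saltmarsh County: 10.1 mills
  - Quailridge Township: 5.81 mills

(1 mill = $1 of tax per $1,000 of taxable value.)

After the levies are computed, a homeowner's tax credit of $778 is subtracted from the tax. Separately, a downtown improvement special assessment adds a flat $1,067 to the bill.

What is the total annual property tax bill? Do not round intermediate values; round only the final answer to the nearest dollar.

$19,085

Assessed value = $1,235,570 × 0.747 = $922,970.79
Taxable value = $922,970.79 − $65,100 = $857,870.79
Hospital District: $857,870.79 × 0.006 = $5,147.22474
Saltmarsh County: $857,870.79 × 0.0101 = $8,664.494979
Quailridge Township: $857,870.79 × 0.00581 = $4,984.2292899
Levies subtotal = $18,795.9490089
After credit = $18,795.9490089 − $778 = $18,017.9490089
Total = $18,017.9490089 + $1,067 = $19,084.9490089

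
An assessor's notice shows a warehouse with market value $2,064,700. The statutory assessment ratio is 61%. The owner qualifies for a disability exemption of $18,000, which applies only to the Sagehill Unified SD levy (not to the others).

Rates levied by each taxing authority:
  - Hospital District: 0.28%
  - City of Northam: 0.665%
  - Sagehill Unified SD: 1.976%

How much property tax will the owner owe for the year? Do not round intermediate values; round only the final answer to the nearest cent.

Assessed value = $2,064,700 × 0.61 = $1,259,467
Hospital District: $1,259,467 × 0.0028 = $3,526.5076
City of Northam: $1,259,467 × 0.00665 = $8,375.45555
Sagehill Unified SD: ($1,259,467 − $18,000) × 0.01976 = $1,241,467 × 0.01976 = $24,531.38792
Total = $36,433.35107

$36,433.35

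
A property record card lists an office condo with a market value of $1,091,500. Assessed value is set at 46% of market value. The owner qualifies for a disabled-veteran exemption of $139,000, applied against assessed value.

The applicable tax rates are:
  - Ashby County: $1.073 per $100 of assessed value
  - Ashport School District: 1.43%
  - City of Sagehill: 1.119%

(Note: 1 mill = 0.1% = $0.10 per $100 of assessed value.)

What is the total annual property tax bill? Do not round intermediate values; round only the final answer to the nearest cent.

Assessed value = $1,091,500 × 0.46 = $502,090
Taxable value = $502,090 − $139,000 = $363,090
Ashby County: $363,090 × 0.01073 = $3,895.9557
Ashport School District: $363,090 × 0.0143 = $5,192.187
City of Sagehill: $363,090 × 0.01119 = $4,062.9771
Total = $13,151.1198

$13,151.12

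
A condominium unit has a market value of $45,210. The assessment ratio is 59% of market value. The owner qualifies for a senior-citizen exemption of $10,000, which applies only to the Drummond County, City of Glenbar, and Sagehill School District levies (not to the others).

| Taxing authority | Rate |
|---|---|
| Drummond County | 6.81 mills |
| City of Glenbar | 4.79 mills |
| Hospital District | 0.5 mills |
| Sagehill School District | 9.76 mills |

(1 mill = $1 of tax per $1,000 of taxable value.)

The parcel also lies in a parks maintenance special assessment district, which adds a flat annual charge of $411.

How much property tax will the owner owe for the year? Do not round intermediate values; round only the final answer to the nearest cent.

Assessed value = $45,210 × 0.59 = $26,673.9
Drummond County: ($26,673.9 − $10,000) × 0.00681 = $16,673.9 × 0.00681 = $113.549259
City of Glenbar: ($26,673.9 − $10,000) × 0.00479 = $16,673.9 × 0.00479 = $79.867981
Hospital District: $26,673.9 × 0.0005 = $13.33695
Sagehill School District: ($26,673.9 − $10,000) × 0.00976 = $16,673.9 × 0.00976 = $162.737264
Levies subtotal = $369.491454
Total = $369.491454 + $411 = $780.491454

$780.49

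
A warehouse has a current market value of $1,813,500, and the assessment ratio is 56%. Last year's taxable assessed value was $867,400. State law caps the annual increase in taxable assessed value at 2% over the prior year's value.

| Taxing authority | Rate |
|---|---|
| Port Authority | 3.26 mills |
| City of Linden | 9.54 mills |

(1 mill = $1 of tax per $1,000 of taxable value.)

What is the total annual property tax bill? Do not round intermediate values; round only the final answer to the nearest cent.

Uncapped assessed value = $1,813,500 × 0.56 = $1,015,560
Cap limit = $867,400 × 1.02 = $884,748
Taxable assessed value = min($1,015,560, $884,748) = $884,748 (cap binds)
Port Authority: $884,748 × 0.00326 = $2,884.27848
City of Linden: $884,748 × 0.00954 = $8,440.49592
Total = $11,324.7744

$11,324.77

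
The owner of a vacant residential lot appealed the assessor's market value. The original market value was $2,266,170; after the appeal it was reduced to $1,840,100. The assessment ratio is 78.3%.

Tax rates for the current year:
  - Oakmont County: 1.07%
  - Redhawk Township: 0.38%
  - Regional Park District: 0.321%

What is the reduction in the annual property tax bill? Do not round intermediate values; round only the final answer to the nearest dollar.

Old assessed value = $2,266,170 × 0.783 = $1,774,411.11
New assessed value = $1,840,100 × 0.783 = $1,440,798.3
Combined rate = 0.0107 + 0.0038 + 0.00321 = 0.01771
Old tax = $1,774,411.11 × 0.01771 = $31,424.8207581
New tax = $1,440,798.3 × 0.01771 = $25,516.537893
Reduction = $31,424.8207581 − $25,516.537893 = $5,908.2828651

$5,908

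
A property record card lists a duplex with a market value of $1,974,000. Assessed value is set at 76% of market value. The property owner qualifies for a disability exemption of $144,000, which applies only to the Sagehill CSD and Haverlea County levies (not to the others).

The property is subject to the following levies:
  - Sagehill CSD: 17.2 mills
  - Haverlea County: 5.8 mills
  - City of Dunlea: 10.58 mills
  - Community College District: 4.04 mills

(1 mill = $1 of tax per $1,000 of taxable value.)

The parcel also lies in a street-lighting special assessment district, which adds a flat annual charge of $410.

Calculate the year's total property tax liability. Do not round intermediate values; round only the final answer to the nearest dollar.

$53,537

Assessed value = $1,974,000 × 0.76 = $1,500,240
Sagehill CSD: ($1,500,240 − $144,000) × 0.0172 = $1,356,240 × 0.0172 = $23,327.328
Haverlea County: ($1,500,240 − $144,000) × 0.0058 = $1,356,240 × 0.0058 = $7,866.192
City of Dunlea: $1,500,240 × 0.01058 = $15,872.5392
Community College District: $1,500,240 × 0.00404 = $6,060.9696
Levies subtotal = $53,127.0288
Total = $53,127.0288 + $410 = $53,537.0288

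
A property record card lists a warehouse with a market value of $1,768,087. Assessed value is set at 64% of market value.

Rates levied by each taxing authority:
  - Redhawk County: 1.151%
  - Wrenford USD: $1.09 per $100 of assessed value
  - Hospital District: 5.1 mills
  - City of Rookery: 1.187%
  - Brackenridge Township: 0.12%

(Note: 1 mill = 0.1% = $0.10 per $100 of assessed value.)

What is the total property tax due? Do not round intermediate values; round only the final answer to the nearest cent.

$45,919.34

Assessed value = $1,768,087 × 0.64 = $1,131,575.68
Redhawk County: $1,131,575.68 × 0.01151 = $13,024.4360768
Wrenford USD: $1,131,575.68 × 0.0109 = $12,334.174912
Hospital District: $1,131,575.68 × 0.0051 = $5,771.035968
City of Rookery: $1,131,575.68 × 0.01187 = $13,431.8033216
Brackenridge Township: $1,131,575.68 × 0.0012 = $1,357.890816
Total = $45,919.3410944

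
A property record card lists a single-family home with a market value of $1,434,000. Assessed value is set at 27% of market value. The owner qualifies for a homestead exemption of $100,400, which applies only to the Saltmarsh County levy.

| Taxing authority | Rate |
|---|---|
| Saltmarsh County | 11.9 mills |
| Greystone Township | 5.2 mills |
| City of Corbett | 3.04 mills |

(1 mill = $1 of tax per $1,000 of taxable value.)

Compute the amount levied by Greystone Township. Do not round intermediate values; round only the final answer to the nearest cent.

Assessed value = $1,434,000 × 0.27 = $387,180
Greystone Township taxable value = $387,180 (exemption does not apply)
Greystone Township levy = $387,180 × 0.0052 = $2,013.336

$2,013.34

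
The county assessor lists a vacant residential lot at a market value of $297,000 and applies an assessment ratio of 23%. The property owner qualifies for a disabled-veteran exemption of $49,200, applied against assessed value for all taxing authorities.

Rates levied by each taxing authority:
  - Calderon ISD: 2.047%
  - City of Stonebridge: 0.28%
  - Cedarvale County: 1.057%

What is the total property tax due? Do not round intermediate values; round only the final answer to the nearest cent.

Assessed value = $297,000 × 0.23 = $68,310
Taxable value = $68,310 − $49,200 = $19,110
Calderon ISD: $19,110 × 0.02047 = $391.1817
City of Stonebridge: $19,110 × 0.0028 = $53.508
Cedarvale County: $19,110 × 0.01057 = $201.9927
Total = $391.1817 + $53.508 + $201.9927 = $646.6824

$646.68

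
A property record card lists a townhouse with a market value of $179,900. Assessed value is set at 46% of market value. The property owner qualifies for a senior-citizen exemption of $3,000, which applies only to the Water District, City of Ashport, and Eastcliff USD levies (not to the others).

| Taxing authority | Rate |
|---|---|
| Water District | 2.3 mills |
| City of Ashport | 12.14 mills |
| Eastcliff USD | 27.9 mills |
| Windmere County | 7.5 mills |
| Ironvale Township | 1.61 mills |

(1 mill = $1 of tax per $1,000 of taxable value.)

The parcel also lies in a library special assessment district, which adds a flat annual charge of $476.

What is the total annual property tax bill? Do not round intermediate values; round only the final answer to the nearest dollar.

$4,607

Assessed value = $179,900 × 0.46 = $82,754
Water District: ($82,754 − $3,000) × 0.0023 = $79,754 × 0.0023 = $183.4342
City of Ashport: ($82,754 − $3,000) × 0.01214 = $79,754 × 0.01214 = $968.21356
Eastcliff USD: ($82,754 − $3,000) × 0.0279 = $79,754 × 0.0279 = $2,225.1366
Windmere County: $82,754 × 0.0075 = $620.655
Ironvale Township: $82,754 × 0.00161 = $133.23394
Levies subtotal = $4,130.6733
Total = $4,130.6733 + $476 = $4,606.6733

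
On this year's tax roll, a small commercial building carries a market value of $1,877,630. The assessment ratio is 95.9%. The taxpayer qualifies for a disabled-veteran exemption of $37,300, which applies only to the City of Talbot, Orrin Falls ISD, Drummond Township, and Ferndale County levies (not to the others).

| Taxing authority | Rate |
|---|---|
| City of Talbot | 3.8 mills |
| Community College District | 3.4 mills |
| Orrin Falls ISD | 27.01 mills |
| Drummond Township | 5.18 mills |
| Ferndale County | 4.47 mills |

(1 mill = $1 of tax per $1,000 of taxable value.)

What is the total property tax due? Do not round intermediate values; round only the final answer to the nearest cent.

Assessed value = $1,877,630 × 0.959 = $1,800,647.17
City of Talbot: ($1,800,647.17 − $37,300) × 0.0038 = $1,763,347.17 × 0.0038 = $6,700.719246
Community College District: $1,800,647.17 × 0.0034 = $6,122.200378
Orrin Falls ISD: ($1,800,647.17 − $37,300) × 0.02701 = $1,763,347.17 × 0.02701 = $47,628.0070617
Drummond Township: ($1,800,647.17 − $37,300) × 0.00518 = $1,763,347.17 × 0.00518 = $9,134.1383406
Ferndale County: ($1,800,647.17 − $37,300) × 0.00447 = $1,763,347.17 × 0.00447 = $7,882.1618499
Total = $77,467.2268762

$77,467.23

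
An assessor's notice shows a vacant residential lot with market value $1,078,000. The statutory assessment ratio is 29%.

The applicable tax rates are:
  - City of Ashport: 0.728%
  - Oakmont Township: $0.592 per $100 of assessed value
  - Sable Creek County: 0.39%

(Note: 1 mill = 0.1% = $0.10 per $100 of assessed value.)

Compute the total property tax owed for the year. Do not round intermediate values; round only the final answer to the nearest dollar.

$5,346

Assessed value = $1,078,000 × 0.29 = $312,620
City of Ashport: $312,620 × 0.00728 = $2,275.8736
Oakmont Township: $312,620 × 0.00592 = $1,850.7104
Sable Creek County: $312,620 × 0.0039 = $1,219.218
Total = $5,345.802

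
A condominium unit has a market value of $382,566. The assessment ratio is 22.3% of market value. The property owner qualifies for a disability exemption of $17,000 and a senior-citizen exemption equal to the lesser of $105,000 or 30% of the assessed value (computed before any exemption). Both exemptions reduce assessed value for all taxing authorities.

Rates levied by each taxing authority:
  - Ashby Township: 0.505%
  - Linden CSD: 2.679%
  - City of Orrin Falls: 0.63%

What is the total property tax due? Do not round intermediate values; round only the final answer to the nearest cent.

Assessed value = $382,566 × 0.223 = $85,312.218
Senior-citizen exemption = min($105,000, 30% × $85,312.218) = min($105,000, $25,593.6654) = $25,593.6654 (percentage binds)
Taxable value = $85,312.218 − $17,000 − $25,593.6654 = $42,718.5526
Ashby Township: $42,718.5526 × 0.00505 = $215.72869063
Linden CSD: $42,718.5526 × 0.02679 = $1,144.430024154
City of Orrin Falls: $42,718.5526 × 0.0063 = $269.12688138
Total = $1,629.285596164

$1,629.29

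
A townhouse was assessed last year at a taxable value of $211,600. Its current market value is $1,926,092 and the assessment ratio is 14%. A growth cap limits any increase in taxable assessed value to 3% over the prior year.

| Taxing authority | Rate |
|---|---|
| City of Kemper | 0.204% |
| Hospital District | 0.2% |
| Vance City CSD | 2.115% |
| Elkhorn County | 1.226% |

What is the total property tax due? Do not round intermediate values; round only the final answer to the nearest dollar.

Uncapped assessed value = $1,926,092 × 0.14 = $269,652.88
Cap limit = $211,600 × 1.03 = $217,948
Taxable assessed value = min($269,652.88, $217,948) = $217,948 (cap binds)
City of Kemper: $217,948 × 0.00204 = $444.61392
Hospital District: $217,948 × 0.002 = $435.896
Vance City CSD: $217,948 × 0.02115 = $4,609.6002
Elkhorn County: $217,948 × 0.01226 = $2,672.04248
Total = $8,162.1526

$8,162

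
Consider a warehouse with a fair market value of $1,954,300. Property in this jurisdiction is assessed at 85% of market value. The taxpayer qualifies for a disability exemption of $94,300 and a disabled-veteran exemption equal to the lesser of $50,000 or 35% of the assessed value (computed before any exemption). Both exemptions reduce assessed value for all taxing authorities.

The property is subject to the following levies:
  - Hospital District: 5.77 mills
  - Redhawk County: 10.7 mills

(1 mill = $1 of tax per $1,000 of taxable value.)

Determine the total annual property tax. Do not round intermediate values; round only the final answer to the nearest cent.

$24,982.60

Assessed value = $1,954,300 × 0.85 = $1,661,155
Disabled-veteran exemption = min($50,000, 35% × $1,661,155) = min($50,000, $581,404.25) = $50,000 (dollar cap binds)
Taxable value = $1,661,155 − $94,300 − $50,000 = $1,516,855
Hospital District: $1,516,855 × 0.00577 = $8,752.25335
Redhawk County: $1,516,855 × 0.0107 = $16,230.3485
Total = $24,982.60185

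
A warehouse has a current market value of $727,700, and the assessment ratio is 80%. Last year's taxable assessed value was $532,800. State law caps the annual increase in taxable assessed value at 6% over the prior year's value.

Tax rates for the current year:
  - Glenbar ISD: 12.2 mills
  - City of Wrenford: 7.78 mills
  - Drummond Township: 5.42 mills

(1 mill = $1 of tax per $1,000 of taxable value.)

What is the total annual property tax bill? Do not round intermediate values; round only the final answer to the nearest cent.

Uncapped assessed value = $727,700 × 0.8 = $582,160
Cap limit = $532,800 × 1.06 = $564,768
Taxable assessed value = min($582,160, $564,768) = $564,768 (cap binds)
Glenbar ISD: $564,768 × 0.0122 = $6,890.1696
City of Wrenford: $564,768 × 0.00778 = $4,393.89504
Drummond Township: $564,768 × 0.00542 = $3,061.04256
Total = $14,345.1072

$14,345.11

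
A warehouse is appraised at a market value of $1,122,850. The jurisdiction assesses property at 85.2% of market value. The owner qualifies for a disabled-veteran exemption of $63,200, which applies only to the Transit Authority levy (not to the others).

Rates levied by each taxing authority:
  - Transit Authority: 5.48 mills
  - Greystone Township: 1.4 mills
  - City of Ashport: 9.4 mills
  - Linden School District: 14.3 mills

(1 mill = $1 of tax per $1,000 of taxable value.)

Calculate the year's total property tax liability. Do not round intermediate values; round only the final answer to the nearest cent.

$28,908.58

Assessed value = $1,122,850 × 0.852 = $956,668.2
Transit Authority: ($956,668.2 − $63,200) × 0.00548 = $893,468.2 × 0.00548 = $4,896.205736
Greystone Township: $956,668.2 × 0.0014 = $1,339.33548
City of Ashport: $956,668.2 × 0.0094 = $8,992.68108
Linden School District: $956,668.2 × 0.0143 = $13,680.35526
Total = $28,908.577556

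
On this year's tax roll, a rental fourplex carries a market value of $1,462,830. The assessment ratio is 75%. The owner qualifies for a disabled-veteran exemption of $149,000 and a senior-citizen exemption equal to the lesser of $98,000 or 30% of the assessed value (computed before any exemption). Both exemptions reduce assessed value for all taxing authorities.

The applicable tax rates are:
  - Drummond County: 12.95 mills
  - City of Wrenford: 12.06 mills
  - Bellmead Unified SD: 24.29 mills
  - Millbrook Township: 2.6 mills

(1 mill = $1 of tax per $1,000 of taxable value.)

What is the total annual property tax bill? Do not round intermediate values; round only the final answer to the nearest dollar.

Assessed value = $1,462,830 × 0.75 = $1,097,122.5
Senior-citizen exemption = min($98,000, 30% × $1,097,122.5) = min($98,000, $329,136.75) = $98,000 (dollar cap binds)
Taxable value = $1,097,122.5 − $149,000 − $98,000 = $850,122.5
Drummond County: $850,122.5 × 0.01295 = $11,009.086375
City of Wrenford: $850,122.5 × 0.01206 = $10,252.47735
Bellmead Unified SD: $850,122.5 × 0.02429 = $20,649.475525
Millbrook Township: $850,122.5 × 0.0026 = $2,210.3185
Total = $44,121.35775

$44,121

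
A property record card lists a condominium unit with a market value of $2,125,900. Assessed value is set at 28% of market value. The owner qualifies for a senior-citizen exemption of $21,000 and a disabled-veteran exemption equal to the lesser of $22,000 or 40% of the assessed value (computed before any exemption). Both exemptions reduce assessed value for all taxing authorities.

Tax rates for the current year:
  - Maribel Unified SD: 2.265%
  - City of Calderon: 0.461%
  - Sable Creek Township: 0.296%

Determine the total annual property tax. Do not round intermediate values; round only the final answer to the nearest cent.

Assessed value = $2,125,900 × 0.28 = $595,252
Disabled-veteran exemption = min($22,000, 40% × $595,252) = min($22,000, $238,100.8) = $22,000 (dollar cap binds)
Taxable value = $595,252 − $21,000 − $22,000 = $552,252
Maribel Unified SD: $552,252 × 0.02265 = $12,508.5078
City of Calderon: $552,252 × 0.00461 = $2,545.88172
Sable Creek Township: $552,252 × 0.00296 = $1,634.66592
Total = $16,689.05544

$16,689.06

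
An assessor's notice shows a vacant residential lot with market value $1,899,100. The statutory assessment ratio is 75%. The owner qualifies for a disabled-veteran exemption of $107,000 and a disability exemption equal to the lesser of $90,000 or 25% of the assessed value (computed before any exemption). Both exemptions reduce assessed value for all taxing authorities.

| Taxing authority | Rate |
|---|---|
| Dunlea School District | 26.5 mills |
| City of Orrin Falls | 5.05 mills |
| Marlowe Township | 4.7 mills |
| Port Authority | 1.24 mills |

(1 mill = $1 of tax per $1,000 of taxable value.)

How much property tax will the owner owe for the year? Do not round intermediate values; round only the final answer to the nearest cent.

$46,012.41

Assessed value = $1,899,100 × 0.75 = $1,424,325
Disability exemption = min($90,000, 25% × $1,424,325) = min($90,000, $356,081.25) = $90,000 (dollar cap binds)
Taxable value = $1,424,325 − $107,000 − $90,000 = $1,227,325
Dunlea School District: $1,227,325 × 0.0265 = $32,524.1125
City of Orrin Falls: $1,227,325 × 0.00505 = $6,197.99125
Marlowe Township: $1,227,325 × 0.0047 = $5,768.4275
Port Authority: $1,227,325 × 0.00124 = $1,521.883
Total = $46,012.41425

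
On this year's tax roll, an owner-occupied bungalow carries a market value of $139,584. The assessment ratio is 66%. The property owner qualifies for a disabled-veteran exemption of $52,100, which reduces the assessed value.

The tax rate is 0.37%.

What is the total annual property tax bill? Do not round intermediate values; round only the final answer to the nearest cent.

Assessed value = $139,584 × 0.66 = $92,125.44
Taxable value = $92,125.44 − $52,100 = $40,025.44
Tax = $40,025.44 × 0.0037 = $148.094128

$148.09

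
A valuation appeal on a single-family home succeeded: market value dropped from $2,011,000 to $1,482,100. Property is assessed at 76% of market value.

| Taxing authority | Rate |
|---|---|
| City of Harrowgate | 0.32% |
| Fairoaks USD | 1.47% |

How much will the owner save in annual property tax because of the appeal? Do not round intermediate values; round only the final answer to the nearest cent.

$7,195.16

Old assessed value = $2,011,000 × 0.76 = $1,528,360
New assessed value = $1,482,100 × 0.76 = $1,126,396
Combined rate = 0.0032 + 0.0147 = 0.0179
Old tax = $1,528,360 × 0.0179 = $27,357.644
New tax = $1,126,396 × 0.0179 = $20,162.4884
Reduction = $27,357.644 − $20,162.4884 = $7,195.1556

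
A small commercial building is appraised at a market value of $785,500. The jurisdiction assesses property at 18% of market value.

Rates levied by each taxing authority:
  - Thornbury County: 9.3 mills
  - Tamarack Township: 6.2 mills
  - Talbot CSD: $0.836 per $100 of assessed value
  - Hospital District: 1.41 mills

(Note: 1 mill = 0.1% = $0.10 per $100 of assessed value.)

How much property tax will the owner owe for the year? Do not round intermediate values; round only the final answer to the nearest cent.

Assessed value = $785,500 × 0.18 = $141,390
Thornbury County: $141,390 × 0.0093 = $1,314.927
Tamarack Township: $141,390 × 0.0062 = $876.618
Talbot CSD: $141,390 × 0.00836 = $1,182.0204
Hospital District: $141,390 × 0.00141 = $199.3599
Total = $3,572.9253

$3,572.93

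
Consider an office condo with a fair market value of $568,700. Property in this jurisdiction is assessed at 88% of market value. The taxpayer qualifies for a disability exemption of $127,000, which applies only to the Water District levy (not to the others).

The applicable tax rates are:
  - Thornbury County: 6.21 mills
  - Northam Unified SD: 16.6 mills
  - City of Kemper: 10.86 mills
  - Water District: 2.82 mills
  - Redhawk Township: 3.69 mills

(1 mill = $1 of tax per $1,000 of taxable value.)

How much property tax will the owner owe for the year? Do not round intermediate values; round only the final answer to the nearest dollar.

$19,750

Assessed value = $568,700 × 0.88 = $500,456
Thornbury County: $500,456 × 0.00621 = $3,107.83176
Northam Unified SD: $500,456 × 0.0166 = $8,307.5696
City of Kemper: $500,456 × 0.01086 = $5,434.95216
Water District: ($500,456 − $127,000) × 0.00282 = $373,456 × 0.00282 = $1,053.14592
Redhawk Township: $500,456 × 0.00369 = $1,846.68264
Total = $19,750.18208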